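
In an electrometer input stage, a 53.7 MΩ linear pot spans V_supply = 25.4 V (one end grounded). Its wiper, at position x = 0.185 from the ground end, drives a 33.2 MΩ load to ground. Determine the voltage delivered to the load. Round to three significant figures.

Lower segment x·R_p = 9.934 MΩ; upper segment (1−x)·R_p = 43.77 MΩ.
(x·R_p) ‖ R_L = 7.646 MΩ.
Then V_out = V_supply · 7.646/(43.77 + 7.646) = 3.778 V.

V_out ≈ 3.78 V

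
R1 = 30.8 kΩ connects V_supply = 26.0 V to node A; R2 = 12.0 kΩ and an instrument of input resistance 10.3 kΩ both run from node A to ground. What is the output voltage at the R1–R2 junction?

R2 ‖ R_L = (12.0 × 10.3)/(12.0 + 10.3) = 5.543 kΩ.
Now apply the divider: V_out = 26.0 × 0.1525 = 3.965 V.

V_out ≈ 3.97 V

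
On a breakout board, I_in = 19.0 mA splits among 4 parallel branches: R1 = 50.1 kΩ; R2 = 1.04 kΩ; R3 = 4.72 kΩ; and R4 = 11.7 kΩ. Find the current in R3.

Conductances: ΣG = 1/50.1 + 1/1.04 + 1/4.72 + 1/11.7 = 1.279 (1/kΩ).
Current divider: I(R3) = I_in · G_k/ΣG = 19.0 × (0.2119/1.279) = 19.0 × 0.1657 = 3.148 mA.

I ≈ 3.15 mA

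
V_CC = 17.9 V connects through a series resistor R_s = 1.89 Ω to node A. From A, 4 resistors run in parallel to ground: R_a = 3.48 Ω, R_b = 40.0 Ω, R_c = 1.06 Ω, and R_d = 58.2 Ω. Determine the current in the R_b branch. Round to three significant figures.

Equivalent of the parallel group: R_p = 0.7856 Ω.
V_A by voltage divider: V_A = 17.9 × 0.7856/(1.89 + 0.7856) = 5.256 V.
Branch current I = V_A/R_b = 5.256/40.0 = 0.1314 A.
(Check via current divider: I_total = 6.690 A; share G_k/ΣG = 0.01964 → same result.)

I ≈ 0.131 A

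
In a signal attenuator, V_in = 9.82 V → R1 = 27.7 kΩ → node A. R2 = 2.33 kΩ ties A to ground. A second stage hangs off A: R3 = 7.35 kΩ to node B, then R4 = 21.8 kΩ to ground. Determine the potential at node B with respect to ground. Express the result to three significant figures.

Looking into the second stage from A: R3 + R4 = 29.15 kΩ appears in parallel with R2.
Effective lower resistance at A: R2 ‖ 29.15 = 2.158 kΩ.
V_A = 9.82 × 2.158/(27.7 + 2.158) = 0.7096 V.
Stage 2 is unloaded, so V_B = V_A · R4/(R3+R4) = 0.7096 × 21.8/29.15 = 0.5307 V.

V_B ≈ 0.531 V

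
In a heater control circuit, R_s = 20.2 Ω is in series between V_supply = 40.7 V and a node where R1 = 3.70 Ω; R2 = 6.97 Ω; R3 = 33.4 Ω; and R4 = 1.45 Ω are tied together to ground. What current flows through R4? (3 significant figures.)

I ≈ 1.17 A

Combine the parallel branches: R_p = (1/3.70 + 1/6.97 + 1/33.4 + 1/1.45)⁻¹ = 0.8823 Ω.
V_A by voltage divider: V_A = 40.7 × 0.8823/(20.2 + 0.8823) = 1.703 V.
I(R4) = V_A / R4 = 1.703/1.45 = 1.175 A.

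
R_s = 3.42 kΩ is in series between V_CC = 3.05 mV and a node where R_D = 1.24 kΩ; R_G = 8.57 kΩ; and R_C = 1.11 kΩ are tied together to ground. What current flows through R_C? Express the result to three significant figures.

I ≈ 0.380 µA

Combine the parallel branches: R_p = (1/1.24 + 1/8.57 + 1/1.11)⁻¹ = 0.5482 kΩ.
V_A = 3.05 × 0.5482/3.968 = 0.4214 mV.
I(R_C) = V_A / R_C = 0.4214/1.11 = 0.3796 µA.
(Check via current divider: I_total = 0.7686 µA; share G_k/ΣG = 0.4939 → same result.)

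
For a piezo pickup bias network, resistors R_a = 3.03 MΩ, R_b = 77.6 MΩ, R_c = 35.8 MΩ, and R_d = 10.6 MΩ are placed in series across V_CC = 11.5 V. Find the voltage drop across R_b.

V ≈ 7.03 V

Series total: ΣR = 3.03 + 77.6 + 35.8 + 10.6 = 127.0 MΩ.
V = V_CC · R/ΣR = 11.5 × 0.6109 = 7.025 V.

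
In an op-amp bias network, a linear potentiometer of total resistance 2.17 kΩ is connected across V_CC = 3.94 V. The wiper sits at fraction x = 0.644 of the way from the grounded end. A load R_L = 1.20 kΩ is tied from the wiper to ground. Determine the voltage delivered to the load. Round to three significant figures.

Lower segment x·R_p = 1.397 kΩ; upper segment (1−x)·R_p = 0.7725 kΩ.
R_L loads the lower segment: effective lower R = 0.6456 kΩ.
V_out = 3.94 × 0.6456/(0.7725 + 0.6456) = 1.794 V.
(Unloaded: V_out = x·V_CC = 2.54 V.)

V_out ≈ 1.79 V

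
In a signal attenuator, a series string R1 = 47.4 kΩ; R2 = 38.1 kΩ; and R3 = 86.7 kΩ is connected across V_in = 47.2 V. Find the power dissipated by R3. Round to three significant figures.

P ≈ 6.51 mW

ΣR = 172.2 kΩ → I = 47.2/172.2 = 0.2741 mA.
V(R3) = I·R = 23.76 V; P = V·I = 23.76 × 0.2741 = 6.514 mW.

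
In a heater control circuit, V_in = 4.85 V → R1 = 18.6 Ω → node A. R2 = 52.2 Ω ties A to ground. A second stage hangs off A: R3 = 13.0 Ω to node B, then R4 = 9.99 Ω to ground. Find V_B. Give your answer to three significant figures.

Node A sees R2 in parallel with the series input of stage 2, R3 + R4 = 22.99 Ω.
R2 ‖ (R3+R4) = 15.96 Ω.
So V_A = 4.85 × 0.4618 = 2.240 V.
V_B = V_A × 0.4345 = 0.9733 V.

V_B ≈ 0.973 V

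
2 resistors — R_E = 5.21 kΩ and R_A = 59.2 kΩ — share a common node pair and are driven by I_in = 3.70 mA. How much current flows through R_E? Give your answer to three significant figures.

I ≈ 3.40 mA

Two-branch current divider: I_k = I_in · R_other/(R_1 + R_2).
So I = 3.70 × 59.2/64.41 = 3.401 mA.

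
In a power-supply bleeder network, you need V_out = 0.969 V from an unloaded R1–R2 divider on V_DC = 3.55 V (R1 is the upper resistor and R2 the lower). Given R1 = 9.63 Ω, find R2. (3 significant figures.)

R2 ≈ 3.62 Ω

Required fraction k = V_out/V_DC = 0.2730.
R2 = R1 · 0.2730/(1 − 0.2730) = 3.615 Ω.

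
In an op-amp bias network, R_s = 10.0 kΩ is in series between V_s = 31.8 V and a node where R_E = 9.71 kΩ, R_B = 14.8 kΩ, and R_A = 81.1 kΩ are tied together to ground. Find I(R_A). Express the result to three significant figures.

Combine the parallel branches: R_p = (1/9.71 + 1/14.8 + 1/81.1)⁻¹ = 5.468 kΩ.
V_A by voltage divider: V_A = 31.8 × 5.468/(10.0 + 5.468) = 11.24 V.
Branch current I = V_A/R_A = 11.24/81.1 = 0.1386 mA.

I ≈ 0.139 mA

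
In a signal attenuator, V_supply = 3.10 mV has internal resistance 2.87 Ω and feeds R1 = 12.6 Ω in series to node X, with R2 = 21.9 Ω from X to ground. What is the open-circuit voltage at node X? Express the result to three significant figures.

V_th ≈ 1.82 mV

R1' = 2.87 + 12.6 = 15.47 Ω (source resistance + R1).
Open-circuit (no load on X): V_th = V_supply · R2/(R1' + R2) = 3.10 × 21.9/(15.47 + 21.9) = 1.817 mV.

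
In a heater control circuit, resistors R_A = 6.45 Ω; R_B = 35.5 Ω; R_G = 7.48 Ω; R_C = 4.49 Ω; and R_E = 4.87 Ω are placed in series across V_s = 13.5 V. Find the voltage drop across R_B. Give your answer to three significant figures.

V ≈ 8.15 V

Total series resistance ΣR = 6.45 + 35.5 + 7.48 + 4.49 + 4.87 = 58.79 Ω.
By the voltage-divider rule, V = 13.5 × 35.50/58.79 = 8.152 V.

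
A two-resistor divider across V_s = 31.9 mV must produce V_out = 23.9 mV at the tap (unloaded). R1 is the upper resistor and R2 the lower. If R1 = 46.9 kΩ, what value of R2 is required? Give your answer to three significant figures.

R2 ≈ 140 kΩ

Required fraction k = V_out/V_s = 0.7492.
Rearranging, R2 = R1·k/(1−k) = 46.9 × 2.988 = 140.1 kΩ.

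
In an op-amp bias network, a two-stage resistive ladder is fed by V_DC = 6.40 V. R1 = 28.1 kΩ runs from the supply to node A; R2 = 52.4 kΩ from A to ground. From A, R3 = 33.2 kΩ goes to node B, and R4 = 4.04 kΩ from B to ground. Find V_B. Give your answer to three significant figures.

V_B ≈ 0.303 V

The second stage (R3 + R4 = 37.24 kΩ) loads node A in parallel with R2.
R2 ‖ (R3+R4) = 21.77 kΩ.
V_A = 6.40 × 21.77/(28.1 + 21.77) = 2.794 V.
V_B = V_A × 0.1085 = 0.3031 V.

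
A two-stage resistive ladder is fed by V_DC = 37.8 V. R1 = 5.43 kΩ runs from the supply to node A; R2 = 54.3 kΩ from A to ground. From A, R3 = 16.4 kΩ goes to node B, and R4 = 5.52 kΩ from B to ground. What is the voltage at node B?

V_B ≈ 7.06 V

Node A sees R2 in parallel with the series input of stage 2, R3 + R4 = 21.92 kΩ.
Effective lower resistance at A: R2 ‖ 21.92 = 15.62 kΩ.
V_A = 37.8 × 15.62/(5.43 + 15.62) = 28.05 V.
V_B = V_A × 0.2518 = 7.063 V.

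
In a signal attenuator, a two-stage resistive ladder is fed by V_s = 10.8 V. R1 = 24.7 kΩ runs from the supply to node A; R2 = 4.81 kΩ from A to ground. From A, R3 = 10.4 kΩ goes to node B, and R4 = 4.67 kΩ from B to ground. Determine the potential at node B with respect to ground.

V_B ≈ 0.431 V

Node A sees R2 in parallel with the series input of stage 2, R3 + R4 = 15.07 kΩ.
R2 ‖ (R3+R4) = 3.646 kΩ.
V_A = 10.8 × 3.646/(24.7 + 3.646) = 1.389 V.
V_B = V_A × 0.3099 = 0.4305 V.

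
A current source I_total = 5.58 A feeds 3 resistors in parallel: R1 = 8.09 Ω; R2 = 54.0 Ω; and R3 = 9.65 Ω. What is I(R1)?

Conductances: ΣG = 1/8.09 + 1/54.0 + 1/9.65 = 0.2458 (1/Ω).
By the current-divider rule, I = I_total · G_k/ΣG = 5.58 × 0.5030 = 2.807 A.

I ≈ 2.81 A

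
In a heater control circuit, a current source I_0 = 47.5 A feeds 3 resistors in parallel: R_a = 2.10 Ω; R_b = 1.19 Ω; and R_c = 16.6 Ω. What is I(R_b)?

I ≈ 29.0 A

Total conductance ΣG = 1/2.10 + 1/1.19 + 1/16.6 = 1.377 (units of 1/Ω).
R_b takes the fraction G_k/ΣG = 0.8403/1.377 = 0.6104, so I = 47.5 × 0.6104 = 28.99 A.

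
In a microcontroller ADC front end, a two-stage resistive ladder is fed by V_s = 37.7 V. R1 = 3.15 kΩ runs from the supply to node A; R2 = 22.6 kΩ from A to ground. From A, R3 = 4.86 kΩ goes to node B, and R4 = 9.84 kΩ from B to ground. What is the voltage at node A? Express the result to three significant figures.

V_A ≈ 27.9 V

The second stage (R3 + R4 = 14.70 kΩ) loads node A in parallel with R2.
Effective lower resistance at A: R2 ‖ 14.70 = 8.907 kΩ.
First divider: V_A = V_s · 8.907/(3.15 + 8.907) = 27.85 V.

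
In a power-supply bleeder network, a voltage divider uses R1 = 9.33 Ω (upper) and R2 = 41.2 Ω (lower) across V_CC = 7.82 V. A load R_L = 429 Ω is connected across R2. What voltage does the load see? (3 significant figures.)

V_out ≈ 6.26 V

First combine the lower leg with the load: R2 ‖ R_L = 37.59 Ω.
Voltage divider with the loaded lower leg: V_out = 7.82 × 37.59/(9.33 + 37.59) = 7.82 × 0.8012 = 6.265 V.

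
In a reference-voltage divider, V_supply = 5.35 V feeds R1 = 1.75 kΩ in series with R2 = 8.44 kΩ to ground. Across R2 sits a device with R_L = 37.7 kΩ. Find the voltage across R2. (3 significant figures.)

V_out ≈ 4.27 V

The load sits in parallel with R2, giving an effective lower resistance R2' = R2·R_L/(R2+R_L) = 6.896 kΩ.
Then V_out = V_supply · R2'/(R1 + R2') = 5.35 × 6.896/8.646 = 4.267 V.
(Unloaded it would be 4.43 V; the load pulls it down.)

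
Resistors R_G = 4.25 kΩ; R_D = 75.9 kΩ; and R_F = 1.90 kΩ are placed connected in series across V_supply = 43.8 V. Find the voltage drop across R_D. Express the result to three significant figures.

ΣR = 4.25 + 75.9 + 1.90 = 82.05 kΩ.
By the voltage-divider rule, V = 43.8 × 75.90/82.05 = 40.52 V.

V ≈ 40.5 V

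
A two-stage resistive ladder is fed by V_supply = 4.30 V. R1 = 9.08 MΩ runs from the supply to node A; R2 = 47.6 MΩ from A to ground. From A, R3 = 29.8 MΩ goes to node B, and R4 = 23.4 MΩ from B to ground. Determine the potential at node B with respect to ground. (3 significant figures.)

V_B ≈ 1.39 V

Node A sees R2 in parallel with the series input of stage 2, R3 + R4 = 53.20 MΩ.
R2 ‖ (R3+R4) = 25.12 MΩ.
So V_A = 4.30 × 0.7345 = 3.158 V.
Then the unloaded second divider: V_B = V_A × R4/(R3+R4) = 3.158 × 0.4398 = 1.389 V.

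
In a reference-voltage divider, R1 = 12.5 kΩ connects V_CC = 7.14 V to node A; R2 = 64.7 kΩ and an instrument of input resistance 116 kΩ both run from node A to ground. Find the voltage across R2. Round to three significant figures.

V_out ≈ 5.49 V

R2 ‖ R_L = (64.7 × 116)/(64.7 + 116) = 41.53 kΩ.
Then V_out = V_CC · R2'/(R1 + R2') = 7.14 × 41.53/54.03 = 5.488 V.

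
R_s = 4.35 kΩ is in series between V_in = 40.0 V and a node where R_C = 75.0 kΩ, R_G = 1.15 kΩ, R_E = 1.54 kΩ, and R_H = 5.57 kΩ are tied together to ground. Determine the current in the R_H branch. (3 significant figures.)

I ≈ 0.850 mA

Equivalent of the parallel group: R_p = 0.5842 kΩ.
Node voltage V_A = V_in · R_p/(R_s + R_p) = 40.0 × 0.1184 = 4.736 V.
I(R_H) = V_A / R_H = 4.736/5.57 = 0.8502 mA.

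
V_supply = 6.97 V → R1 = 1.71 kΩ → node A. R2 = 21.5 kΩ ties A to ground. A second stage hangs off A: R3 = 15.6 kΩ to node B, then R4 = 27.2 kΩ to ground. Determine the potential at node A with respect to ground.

Looking into the second stage from A: R3 + R4 = 42.80 kΩ appears in parallel with R2.
Effective lower resistance at A: R2 ‖ 42.80 = 14.31 kΩ.
First divider: V_A = V_supply · 14.31/(1.71 + 14.31) = 6.226 V.

V_A ≈ 6.23 V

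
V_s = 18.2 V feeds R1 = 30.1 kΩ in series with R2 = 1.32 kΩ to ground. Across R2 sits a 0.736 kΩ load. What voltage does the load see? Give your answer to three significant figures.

The load sits in parallel with R2, giving an effective lower resistance R2' = R2·R_L/(R2+R_L) = 0.4725 kΩ.
Then V_out = V_s · R2'/(R1 + R2') = 18.2 × 0.4725/30.57 = 0.2813 V.
(Unloaded it would be 0.765 V; the load pulls it down.)

V_out ≈ 0.281 V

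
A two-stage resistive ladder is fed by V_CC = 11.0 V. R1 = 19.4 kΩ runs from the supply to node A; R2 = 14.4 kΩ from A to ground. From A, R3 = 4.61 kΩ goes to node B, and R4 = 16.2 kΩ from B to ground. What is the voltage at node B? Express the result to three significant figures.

V_B ≈ 2.61 V

The second stage (R3 + R4 = 20.81 kΩ) loads node A in parallel with R2.
Effective lower resistance at A: R2 ‖ 20.81 = 8.511 kΩ.
V_A = 11.0 × 8.511/(19.4 + 8.511) = 3.354 V.
Stage 2 is unloaded, so V_B = V_A · R4/(R3+R4) = 3.354 × 16.2/20.81 = 2.611 V.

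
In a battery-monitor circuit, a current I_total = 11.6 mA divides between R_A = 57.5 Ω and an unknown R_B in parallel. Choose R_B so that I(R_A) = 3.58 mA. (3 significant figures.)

Two-branch current divider: I_A = I_total · R_B/(R_A + R_B).
With f = 0.3086, R_B = R_A · f/(1−f) = 57.5 × 0.4464 = 25.67 Ω.

R_B ≈ 25.7 Ω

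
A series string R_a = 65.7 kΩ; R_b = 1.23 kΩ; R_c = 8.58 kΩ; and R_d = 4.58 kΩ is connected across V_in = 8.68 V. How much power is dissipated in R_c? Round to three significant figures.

P ≈ 0.101 mW

Series current I = V_in/ΣR = 8.68/80.09 = 0.1084 mA.
P(R_c) = I²·R_c = (0.1084)² × 8.58 = 0.1008 mW.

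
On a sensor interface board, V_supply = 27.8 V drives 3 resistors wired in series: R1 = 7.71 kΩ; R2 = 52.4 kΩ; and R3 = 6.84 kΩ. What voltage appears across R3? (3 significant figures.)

Series total: ΣR = 7.71 + 52.4 + 6.84 = 66.95 kΩ.
V = V_supply · R/ΣR = 27.8 × 0.1022 = 2.840 V.

V ≈ 2.84 V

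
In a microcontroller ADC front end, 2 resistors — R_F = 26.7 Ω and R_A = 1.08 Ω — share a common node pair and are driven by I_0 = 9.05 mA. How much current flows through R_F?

I ≈ 0.352 mA

For two parallel branches, I_k = I_0 · (other R)/(sum of R).
I(R_F) = 9.05 × 1.08/(26.7 + 1.08) = 9.05 × 0.03888 = 0.3518 mA.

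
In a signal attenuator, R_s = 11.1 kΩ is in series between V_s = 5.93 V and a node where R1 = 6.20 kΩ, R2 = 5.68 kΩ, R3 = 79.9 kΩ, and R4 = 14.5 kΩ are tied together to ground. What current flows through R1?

Parallel bank: R_p = 1/(1/6.20 + 1/5.68 + 1/79.9 + 1/14.5) = 2.388 kΩ.
Node voltage V_A = V_s · R_p/(R_s + R_p) = 5.93 × 0.1770 = 1.050 V.
Branch current I = V_A/R1 = 1.050/6.20 = 0.1693 mA.

I ≈ 0.169 mA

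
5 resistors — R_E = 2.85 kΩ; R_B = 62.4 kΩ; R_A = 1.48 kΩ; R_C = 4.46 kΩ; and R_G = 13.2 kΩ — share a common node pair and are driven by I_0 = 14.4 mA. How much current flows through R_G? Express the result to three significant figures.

I ≈ 0.813 mA

ΣG = 1/2.85 + 1/62.4 + 1/1.48 + 1/4.46 + 1/13.2 = 1.343.
By the current-divider rule, I = I_0 · G_k/ΣG = 14.4 × 0.05643 = 0.8126 mA.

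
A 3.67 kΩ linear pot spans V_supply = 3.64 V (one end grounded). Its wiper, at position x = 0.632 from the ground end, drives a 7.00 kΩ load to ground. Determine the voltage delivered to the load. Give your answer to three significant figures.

The pot divides into 1.351 kΩ above the wiper and 2.319 kΩ below.
(x·R_p) ‖ R_L = 1.742 kΩ.
Then V_out = V_supply · 1.742/(1.351 + 1.742) = 2.050 V.

V_out ≈ 2.05 V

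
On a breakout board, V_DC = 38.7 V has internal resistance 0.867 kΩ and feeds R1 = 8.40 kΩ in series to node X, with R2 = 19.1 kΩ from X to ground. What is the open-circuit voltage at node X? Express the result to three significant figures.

R1' = 0.867 + 8.40 = 9.267 kΩ (source resistance + R1).
Open-circuit (no load on X): V_th = V_DC · R2/(R1' + R2) = 38.7 × 19.1/(9.267 + 19.1) = 26.06 V.

V_th ≈ 26.1 V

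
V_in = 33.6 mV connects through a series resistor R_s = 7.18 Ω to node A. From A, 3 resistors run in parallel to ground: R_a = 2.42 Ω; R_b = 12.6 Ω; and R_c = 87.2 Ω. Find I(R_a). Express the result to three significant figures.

I ≈ 3.01 mA

Combine the parallel branches: R_p = (1/2.42 + 1/12.6 + 1/87.2)⁻¹ = 1.984 Ω.
V_A by voltage divider: V_A = 33.6 × 1.984/(7.18 + 1.984) = 7.274 mV.
I(R_a) = V_A / R_a = 7.274/2.42 = 3.006 mA.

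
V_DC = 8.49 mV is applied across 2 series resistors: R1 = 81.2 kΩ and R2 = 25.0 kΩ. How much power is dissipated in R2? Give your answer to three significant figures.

Series current I = V_DC/ΣR = 8.49/106.2 = 0.07994 µA.
P(R2) = I²·R2 = (0.07994)² × 25.0 = 0.1598 nW.

P ≈ 0.160 nW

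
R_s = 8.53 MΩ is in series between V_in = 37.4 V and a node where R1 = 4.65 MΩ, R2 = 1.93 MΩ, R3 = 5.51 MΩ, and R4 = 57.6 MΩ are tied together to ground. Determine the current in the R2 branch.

Combine the parallel branches: R_p = (1/4.65 + 1/1.93 + 1/5.51 + 1/57.6)⁻¹ = 1.073 MΩ.
V_A = 37.4 × 1.073/9.603 = 4.179 V.
Branch current I = V_A/R2 = 4.179/1.93 = 2.165 µA.

I ≈ 2.17 µA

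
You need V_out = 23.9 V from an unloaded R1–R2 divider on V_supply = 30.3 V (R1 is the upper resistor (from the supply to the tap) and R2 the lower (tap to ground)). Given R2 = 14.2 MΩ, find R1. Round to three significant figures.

Required fraction k = V_out/V_supply = 0.7888.
So R1 = R2 · (V_supply/V_out − 1) = 14.2 × (30.3/23.9 − 1) = 14.2 × 0.2678 = 3.803 MΩ.

R1 ≈ 3.80 MΩ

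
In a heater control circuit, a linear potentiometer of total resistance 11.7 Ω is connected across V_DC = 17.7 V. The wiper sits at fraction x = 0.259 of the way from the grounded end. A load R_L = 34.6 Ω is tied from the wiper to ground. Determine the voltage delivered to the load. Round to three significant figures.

V_out ≈ 4.30 V

Split the track: R_lower = x·R_p = 3.030 Ω, R_upper = (1−x)·R_p = 8.670 Ω.
R_L loads the lower segment: effective lower R = 2.786 Ω.
V_out = 17.7 × 2.786/(8.670 + 2.786) = 4.305 V.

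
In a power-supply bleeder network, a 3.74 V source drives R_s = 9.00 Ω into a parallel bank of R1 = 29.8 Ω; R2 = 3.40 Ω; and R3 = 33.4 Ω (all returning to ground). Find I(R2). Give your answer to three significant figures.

Combine the parallel branches: R_p = (1/29.8 + 1/3.40 + 1/33.4)⁻¹ = 2.796 Ω.
V_A by voltage divider: V_A = 3.74 × 2.796/(9.00 + 2.796) = 0.8866 V.
Branch current I = V_A/R2 = 0.8866/3.40 = 0.2608 A.
(Check via current divider: I_total = 0.3170 A; share G_k/ΣG = 0.8224 → same result.)

I ≈ 0.261 A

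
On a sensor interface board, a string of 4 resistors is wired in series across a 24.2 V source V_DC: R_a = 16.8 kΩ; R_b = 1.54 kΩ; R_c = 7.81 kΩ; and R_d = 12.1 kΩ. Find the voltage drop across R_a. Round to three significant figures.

V ≈ 10.6 V

Series total: ΣR = 16.8 + 1.54 + 7.81 + 12.1 = 38.25 kΩ.
Voltage divider: V = V_DC · (16.80 / 38.25) = 24.2 × 0.4392 = 10.63 V.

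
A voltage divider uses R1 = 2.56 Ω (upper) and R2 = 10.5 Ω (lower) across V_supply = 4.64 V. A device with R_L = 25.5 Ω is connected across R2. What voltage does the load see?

V_out ≈ 3.45 V

First combine the lower leg with the load: R2 ‖ R_L = 7.438 Ω.
Voltage divider with the loaded lower leg: V_out = 4.64 × 7.438/(2.56 + 7.438) = 4.64 × 0.7439 = 3.452 V.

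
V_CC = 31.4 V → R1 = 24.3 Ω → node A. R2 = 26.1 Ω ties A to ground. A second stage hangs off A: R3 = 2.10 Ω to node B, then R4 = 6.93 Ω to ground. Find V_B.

V_B ≈ 5.21 V

Looking into the second stage from A: R3 + R4 = 9.030 Ω appears in parallel with R2.
R2 ‖ (R3+R4) = 6.709 Ω.
First divider: V_A = V_CC · 6.709/(24.3 + 6.709) = 6.794 V.
Then the unloaded second divider: V_B = V_A × R4/(R3+R4) = 6.794 × 0.7674 = 5.214 V.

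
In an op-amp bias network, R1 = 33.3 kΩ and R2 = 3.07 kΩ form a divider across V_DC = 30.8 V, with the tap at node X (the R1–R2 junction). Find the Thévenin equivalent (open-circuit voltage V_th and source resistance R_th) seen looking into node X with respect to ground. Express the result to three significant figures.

V_th ≈ 2.60 V, R_th ≈ 2.81 kΩ

With X open, the divider is unloaded: V_th = 30.8 × 3.07/36.37 = 2.600 V.
With V_DC suppressed (replaced by a short), R_th = R1 ‖ R2 = (33.30 × 3.07)/(33.30 + 3.07) = 2.811 kΩ.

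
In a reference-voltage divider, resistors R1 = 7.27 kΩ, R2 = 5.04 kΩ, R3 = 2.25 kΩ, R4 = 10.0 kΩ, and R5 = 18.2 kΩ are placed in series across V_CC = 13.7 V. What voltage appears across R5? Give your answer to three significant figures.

ΣR = 7.27 + 5.04 + 2.25 + 10.0 + 18.2 = 42.76 kΩ.
V = V_CC · R/ΣR = 13.7 × 0.4256 = 5.831 V.

V ≈ 5.83 V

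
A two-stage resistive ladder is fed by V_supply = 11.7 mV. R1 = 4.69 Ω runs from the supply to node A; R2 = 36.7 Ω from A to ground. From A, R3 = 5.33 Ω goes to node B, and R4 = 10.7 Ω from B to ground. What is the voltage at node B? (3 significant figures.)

V_B ≈ 5.50 mV

Looking into the second stage from A: R3 + R4 = 16.03 Ω appears in parallel with R2.
Effective lower resistance at A: R2 ‖ 16.03 = 11.16 Ω.
First divider: V_A = V_supply · 11.16/(4.69 + 11.16) = 8.237 mV.
Stage 2 is unloaded, so V_B = V_A · R4/(R3+R4) = 8.237 × 10.7/16.03 = 5.498 mV.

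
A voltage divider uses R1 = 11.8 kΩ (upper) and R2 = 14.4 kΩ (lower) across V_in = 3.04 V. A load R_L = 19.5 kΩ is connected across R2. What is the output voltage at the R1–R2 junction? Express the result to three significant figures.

The load sits in parallel with R2, giving an effective lower resistance R2' = R2·R_L/(R2+R_L) = 8.283 kΩ.
Then V_out = V_in · R2'/(R1 + R2') = 3.04 × 8.283/20.08 = 1.254 V.

V_out ≈ 1.25 V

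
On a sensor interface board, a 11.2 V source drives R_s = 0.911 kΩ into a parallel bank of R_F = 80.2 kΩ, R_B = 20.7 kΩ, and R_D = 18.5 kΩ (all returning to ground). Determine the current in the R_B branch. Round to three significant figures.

I ≈ 0.490 mA

Parallel bank: R_p = 1/(1/80.2 + 1/20.7 + 1/18.5) = 8.708 kΩ.
V_A by voltage divider: V_A = 11.2 × 8.708/(0.911 + 8.708) = 10.14 V.
Branch current I = V_A/R_B = 10.14/20.7 = 0.4898 mA.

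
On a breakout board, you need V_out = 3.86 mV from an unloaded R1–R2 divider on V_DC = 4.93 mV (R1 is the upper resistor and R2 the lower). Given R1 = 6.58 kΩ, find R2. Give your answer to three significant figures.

The divider ratio is R2/(R1+R2) = 3.86/4.93 = 0.7830.
Rearranging, R2 = R1·k/(1−k) = 6.58 × 3.607 = 23.74 kΩ.

R2 ≈ 23.7 kΩ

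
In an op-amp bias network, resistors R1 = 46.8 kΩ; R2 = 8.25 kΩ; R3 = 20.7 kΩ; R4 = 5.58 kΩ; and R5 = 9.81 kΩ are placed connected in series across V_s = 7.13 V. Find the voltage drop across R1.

V ≈ 3.66 V

ΣR = 46.8 + 8.25 + 20.7 + 5.58 + 9.81 = 91.14 kΩ.
By the voltage-divider rule, V = 7.13 × 46.80/91.14 = 3.661 V.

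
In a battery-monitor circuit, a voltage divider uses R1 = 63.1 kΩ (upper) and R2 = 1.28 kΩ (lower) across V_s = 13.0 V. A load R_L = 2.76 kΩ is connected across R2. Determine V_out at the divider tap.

First combine the lower leg with the load: R2 ‖ R_L = 0.8745 kΩ.
Then V_out = V_s · R2'/(R1 + R2') = 13.0 × 0.8745/63.97 = 0.1777 V.

V_out ≈ 0.178 V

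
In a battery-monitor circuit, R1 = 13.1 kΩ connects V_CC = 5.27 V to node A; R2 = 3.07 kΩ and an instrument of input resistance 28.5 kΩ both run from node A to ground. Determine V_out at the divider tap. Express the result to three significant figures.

V_out ≈ 0.920 V

The load sits in parallel with R2, giving an effective lower resistance R2' = R2·R_L/(R2+R_L) = 2.771 kΩ.
Then V_out = V_CC · R2'/(R1 + R2') = 5.27 × 2.771/15.87 = 0.9202 V.
(Unloaded it would be 1.00 V; the load pulls it down.)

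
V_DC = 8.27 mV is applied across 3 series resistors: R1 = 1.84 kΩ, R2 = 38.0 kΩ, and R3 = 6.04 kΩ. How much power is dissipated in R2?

P ≈ 1.23 nW

The common current is I = 8.27/45.88 = 0.1803 µA.
P = I²R = 0.03249 × 38.0 = 1.235 nW.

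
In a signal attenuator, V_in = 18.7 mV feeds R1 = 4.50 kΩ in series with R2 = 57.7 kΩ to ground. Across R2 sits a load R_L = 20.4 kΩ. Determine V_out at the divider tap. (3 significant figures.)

The load sits in parallel with R2, giving an effective lower resistance R2' = R2·R_L/(R2+R_L) = 15.07 kΩ.
Now apply the divider: V_out = 18.7 × 0.7701 = 14.40 mV.

V_out ≈ 14.4 mV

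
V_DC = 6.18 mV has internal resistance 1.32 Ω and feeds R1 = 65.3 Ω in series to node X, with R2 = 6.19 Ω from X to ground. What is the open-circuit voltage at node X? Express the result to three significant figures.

R1' = 1.32 + 65.3 = 66.62 Ω (source resistance + R1).
Open-circuit (no load on X): V_th = V_DC · R2/(R1' + R2) = 6.18 × 6.19/(66.62 + 6.19) = 0.5254 mV.

V_th ≈ 0.525 mV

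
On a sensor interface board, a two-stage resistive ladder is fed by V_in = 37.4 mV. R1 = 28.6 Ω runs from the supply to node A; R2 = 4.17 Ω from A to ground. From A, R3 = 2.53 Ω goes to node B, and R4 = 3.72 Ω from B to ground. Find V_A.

Node A sees R2 in parallel with the series input of stage 2, R3 + R4 = 6.250 Ω.
Effective lower resistance at A: R2 ‖ 6.250 = 2.501 Ω.
So V_A = 37.4 × 0.08042 = 3.008 mV.

V_A ≈ 3.01 mV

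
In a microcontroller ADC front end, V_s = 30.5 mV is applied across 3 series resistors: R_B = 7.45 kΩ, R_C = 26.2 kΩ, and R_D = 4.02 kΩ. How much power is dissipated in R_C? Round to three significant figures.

The common current is I = 30.5/37.67 = 0.8097 µA.
V(R_C) = I·R = 21.21 mV; P = V·I = 21.21 × 0.8097 = 17.18 nW.

P ≈ 17.2 nW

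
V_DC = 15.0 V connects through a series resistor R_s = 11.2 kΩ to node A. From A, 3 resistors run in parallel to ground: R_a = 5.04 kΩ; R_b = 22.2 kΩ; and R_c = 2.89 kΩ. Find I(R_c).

Equivalent of the parallel group: R_p = 1.696 kΩ.
Node voltage V_A = V_DC · R_p/(R_s + R_p) = 15.0 × 0.1315 = 1.973 V.
I(R_c) = V_A / R_c = 1.973/2.89 = 0.6827 mA.

I ≈ 0.683 mA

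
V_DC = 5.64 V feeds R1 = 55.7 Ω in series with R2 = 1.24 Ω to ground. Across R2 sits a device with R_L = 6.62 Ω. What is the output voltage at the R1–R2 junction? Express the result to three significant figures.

V_out ≈ 0.104 V

The load sits in parallel with R2, giving an effective lower resistance R2' = R2·R_L/(R2+R_L) = 1.044 Ω.
Now apply the divider: V_out = 5.64 × 0.01840 = 0.1038 V.
(Unloaded it would be 0.123 V; the load pulls it down.)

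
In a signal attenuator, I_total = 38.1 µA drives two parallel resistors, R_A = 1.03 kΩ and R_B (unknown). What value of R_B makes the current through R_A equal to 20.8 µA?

R_B ≈ 1.24 kΩ

The fraction through R_A equals R_B/(R_A+R_B).
20.8/38.1 = R_B/(R_A + R_B) → R_B = R_A · (0.5459)/(1 − 0.5459) = 1.03 × 1.202 = 1.238 kΩ.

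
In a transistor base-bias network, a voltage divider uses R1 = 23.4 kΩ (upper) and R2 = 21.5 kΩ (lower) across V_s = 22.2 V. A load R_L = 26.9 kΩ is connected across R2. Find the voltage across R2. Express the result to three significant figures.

First combine the lower leg with the load: R2 ‖ R_L = 11.95 kΩ.
Now apply the divider: V_out = 22.2 × 0.3380 = 7.504 V.

V_out ≈ 7.50 V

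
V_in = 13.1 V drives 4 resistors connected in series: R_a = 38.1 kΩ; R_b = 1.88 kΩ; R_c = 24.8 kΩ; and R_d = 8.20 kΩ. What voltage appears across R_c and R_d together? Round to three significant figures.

V ≈ 5.92 V

Total series resistance ΣR = 38.1 + 1.88 + 24.8 + 8.20 = 72.98 kΩ.
R_{R_c..R_d} = 24.8 + 8.20 = 33.00 kΩ.
Voltage divider: V = V_in · (33.00 / 72.98) = 13.1 × 0.4522 = 5.924 V.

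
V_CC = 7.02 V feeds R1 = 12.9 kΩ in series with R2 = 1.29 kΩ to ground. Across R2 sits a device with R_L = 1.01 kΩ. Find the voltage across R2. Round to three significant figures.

First combine the lower leg with the load: R2 ‖ R_L = 0.5665 kΩ.
Voltage divider with the loaded lower leg: V_out = 7.02 × 0.5665/(12.9 + 0.5665) = 7.02 × 0.04207 = 0.2953 V.

V_out ≈ 0.295 V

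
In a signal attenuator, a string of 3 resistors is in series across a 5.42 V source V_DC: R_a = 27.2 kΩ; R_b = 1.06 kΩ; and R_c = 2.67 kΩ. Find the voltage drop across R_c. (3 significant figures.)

ΣR = 27.2 + 1.06 + 2.67 = 30.93 kΩ.
By the voltage-divider rule, V = 5.42 × 2.670/30.93 = 0.4679 V.

V ≈ 0.468 V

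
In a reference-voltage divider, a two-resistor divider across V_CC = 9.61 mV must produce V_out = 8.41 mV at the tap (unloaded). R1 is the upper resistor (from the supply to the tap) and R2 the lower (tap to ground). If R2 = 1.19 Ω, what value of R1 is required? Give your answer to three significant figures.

Required fraction k = V_out/V_CC = 0.8751.
Rearranging, R1 = R2·(1−k)/k = 1.19 × 0.1427 = 0.1698 Ω.

R1 ≈ 0.170 Ω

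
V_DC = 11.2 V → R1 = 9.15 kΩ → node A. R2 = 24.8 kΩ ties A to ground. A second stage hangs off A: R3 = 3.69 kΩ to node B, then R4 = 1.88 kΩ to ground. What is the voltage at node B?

V_B ≈ 1.26 V

The second stage (R3 + R4 = 5.570 kΩ) loads node A in parallel with R2.
R2 ‖ (R3+R4) = 4.548 kΩ.
First divider: V_A = V_DC · 4.548/(9.15 + 4.548) = 3.719 V.
V_B = V_A × 0.3375 = 1.255 V.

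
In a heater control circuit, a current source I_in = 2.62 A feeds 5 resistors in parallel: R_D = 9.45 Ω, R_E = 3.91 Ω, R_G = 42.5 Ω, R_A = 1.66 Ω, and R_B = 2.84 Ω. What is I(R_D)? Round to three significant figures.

Total conductance ΣG = 1/9.45 + 1/3.91 + 1/42.5 + 1/1.66 + 1/2.84 = 1.340 (units of 1/Ω).
R_D takes the fraction G_k/ΣG = 0.1058/1.340 = 0.07899, so I = 2.62 × 0.07899 = 0.2070 A.

I ≈ 0.207 A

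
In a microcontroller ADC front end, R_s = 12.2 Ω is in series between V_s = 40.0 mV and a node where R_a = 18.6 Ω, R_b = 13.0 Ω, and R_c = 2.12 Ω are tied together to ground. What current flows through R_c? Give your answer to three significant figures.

I ≈ 2.26 mA

Equivalent of the parallel group: R_p = 1.660 Ω.
V_A = 40.0 × 1.660/13.86 = 4.791 mV.
Branch current I = V_A/R_c = 4.791/2.12 = 2.260 mA.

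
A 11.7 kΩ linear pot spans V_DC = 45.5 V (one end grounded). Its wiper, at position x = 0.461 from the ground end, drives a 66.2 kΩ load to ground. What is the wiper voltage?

Lower segment x·R_p = 5.394 kΩ; upper segment (1−x)·R_p = 6.306 kΩ.
(x·R_p) ‖ R_L = 4.987 kΩ.
V_out = 45.5 × 4.987/(6.306 + 4.987) = 20.09 V.

V_out ≈ 20.1 V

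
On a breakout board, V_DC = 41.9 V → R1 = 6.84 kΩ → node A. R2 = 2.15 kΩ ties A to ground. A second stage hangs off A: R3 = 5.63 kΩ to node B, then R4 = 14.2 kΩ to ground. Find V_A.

Node A sees R2 in parallel with the series input of stage 2, R3 + R4 = 19.83 kΩ.
R2 ‖ (R3+R4) = 1.940 kΩ.
So V_A = 41.9 × 0.2209 = 9.257 V.

V_A ≈ 9.26 V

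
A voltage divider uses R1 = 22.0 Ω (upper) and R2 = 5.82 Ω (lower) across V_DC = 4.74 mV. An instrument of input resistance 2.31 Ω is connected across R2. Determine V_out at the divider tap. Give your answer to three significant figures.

First combine the lower leg with the load: R2 ‖ R_L = 1.654 Ω.
Now apply the divider: V_out = 4.74 × 0.06991 = 0.3314 mV.
(Unloaded it would be 0.992 mV; the load pulls it down.)

V_out ≈ 0.331 mV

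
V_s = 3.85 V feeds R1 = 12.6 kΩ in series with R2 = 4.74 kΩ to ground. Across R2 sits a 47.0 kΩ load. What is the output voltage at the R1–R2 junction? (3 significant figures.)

V_out ≈ 0.981 V

The load sits in parallel with R2, giving an effective lower resistance R2' = R2·R_L/(R2+R_L) = 4.306 kΩ.
Voltage divider with the loaded lower leg: V_out = 3.85 × 4.306/(12.6 + 4.306) = 3.85 × 0.2547 = 0.9806 V.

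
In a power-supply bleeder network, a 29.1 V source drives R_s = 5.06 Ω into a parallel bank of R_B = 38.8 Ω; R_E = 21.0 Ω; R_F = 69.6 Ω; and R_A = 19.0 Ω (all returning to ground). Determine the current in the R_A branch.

I ≈ 0.895 A

Parallel bank: R_p = 1/(1/38.8 + 1/21.0 + 1/69.6 + 1/19.0) = 7.123 Ω.
Node voltage V_A = V_CC · R_p/(R_s + R_p) = 29.1 × 0.5847 = 17.01 V.
I(R_A) = V_A / R_A = 17.01/19.0 = 0.8955 A.
(Equivalently: I_total = 2.389 A, then current-divider fraction G_k/ΣG = 0.3749.)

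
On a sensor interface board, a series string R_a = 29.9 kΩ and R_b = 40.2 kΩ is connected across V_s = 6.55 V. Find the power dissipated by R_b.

ΣR = 70.10 kΩ → I = 6.55/70.10 = 0.09344 mA.
P(R_b) = I²·R_b = (0.09344)² × 40.2 = 0.3510 mW.

P ≈ 0.351 mW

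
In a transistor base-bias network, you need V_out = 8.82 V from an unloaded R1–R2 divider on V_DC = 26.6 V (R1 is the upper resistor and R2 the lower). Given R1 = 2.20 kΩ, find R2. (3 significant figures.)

V_out/V_DC = R2/(R1+R2) = 0.3316.
Rearranging, R2 = R1·k/(1−k) = 2.20 × 0.4961 = 1.091 kΩ.

R2 ≈ 1.09 kΩ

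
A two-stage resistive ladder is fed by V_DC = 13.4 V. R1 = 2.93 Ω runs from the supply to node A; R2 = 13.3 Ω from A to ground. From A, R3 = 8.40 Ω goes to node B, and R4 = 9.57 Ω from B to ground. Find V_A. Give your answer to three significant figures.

V_A ≈ 9.69 V

Node A sees R2 in parallel with the series input of stage 2, R3 + R4 = 17.97 Ω.
Effective lower resistance at A: R2 ‖ 17.97 = 7.643 Ω.
So V_A = 13.4 × 0.7229 = 9.687 V.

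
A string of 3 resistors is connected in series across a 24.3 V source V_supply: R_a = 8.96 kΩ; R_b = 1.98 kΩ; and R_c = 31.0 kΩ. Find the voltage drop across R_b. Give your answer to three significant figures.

Series total: ΣR = 8.96 + 1.98 + 31.0 = 41.94 kΩ.
By the voltage-divider rule, V = 24.3 × 1.980/41.94 = 1.147 V.

V ≈ 1.15 V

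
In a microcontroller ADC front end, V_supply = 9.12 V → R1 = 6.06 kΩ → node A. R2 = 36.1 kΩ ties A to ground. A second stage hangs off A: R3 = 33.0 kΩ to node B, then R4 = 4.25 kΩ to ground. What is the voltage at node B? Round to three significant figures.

V_B ≈ 0.782 V

Looking into the second stage from A: R3 + R4 = 37.25 kΩ appears in parallel with R2.
Effective lower resistance at A: R2 ‖ 37.25 = 18.33 kΩ.
So V_A = 9.12 × 0.7516 = 6.854 V.
V_B = V_A × 0.1141 = 0.7820 V.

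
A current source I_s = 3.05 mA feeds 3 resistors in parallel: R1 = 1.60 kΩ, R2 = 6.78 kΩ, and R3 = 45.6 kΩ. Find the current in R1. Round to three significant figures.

I ≈ 2.40 mA

Total conductance ΣG = 1/1.60 + 1/6.78 + 1/45.6 = 0.7944 (units of 1/kΩ).
By the current-divider rule, I = I_s · G_k/ΣG = 3.05 × 0.7867 = 2.400 mA.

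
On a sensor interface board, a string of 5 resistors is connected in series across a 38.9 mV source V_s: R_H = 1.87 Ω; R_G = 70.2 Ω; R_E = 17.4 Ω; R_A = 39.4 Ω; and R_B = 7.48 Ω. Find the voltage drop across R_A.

ΣR = 1.87 + 70.2 + 17.4 + 39.4 + 7.48 = 136.3 Ω.
V = V_s · R/ΣR = 38.9 × 0.2890 = 11.24 mV.

V ≈ 11.2 mV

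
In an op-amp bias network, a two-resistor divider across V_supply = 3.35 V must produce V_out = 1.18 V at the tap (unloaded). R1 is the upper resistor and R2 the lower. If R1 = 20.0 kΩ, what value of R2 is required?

R2 ≈ 10.9 kΩ

Required fraction k = V_out/V_supply = 0.3522.
Rearranging, R2 = R1·k/(1−k) = 20.0 × 0.5438 = 10.88 kΩ.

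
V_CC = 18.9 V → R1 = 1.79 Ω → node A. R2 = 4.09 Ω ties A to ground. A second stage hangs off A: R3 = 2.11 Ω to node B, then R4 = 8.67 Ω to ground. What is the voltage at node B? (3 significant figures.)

Looking into the second stage from A: R3 + R4 = 10.78 Ω appears in parallel with R2.
Effective lower resistance at A: R2 ‖ 10.78 = 2.965 Ω.
So V_A = 18.9 × 0.6236 = 11.79 V.
Stage 2 is unloaded, so V_B = V_A · R4/(R3+R4) = 11.79 × 8.67/10.78 = 9.478 V.

V_B ≈ 9.48 V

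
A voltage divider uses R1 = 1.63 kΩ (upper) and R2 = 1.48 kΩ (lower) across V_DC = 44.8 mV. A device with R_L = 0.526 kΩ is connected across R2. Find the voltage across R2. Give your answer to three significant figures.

First combine the lower leg with the load: R2 ‖ R_L = 0.3881 kΩ.
Voltage divider with the loaded lower leg: V_out = 44.8 × 0.3881/(1.63 + 0.3881) = 44.8 × 0.1923 = 8.615 mV.

V_out ≈ 8.62 mV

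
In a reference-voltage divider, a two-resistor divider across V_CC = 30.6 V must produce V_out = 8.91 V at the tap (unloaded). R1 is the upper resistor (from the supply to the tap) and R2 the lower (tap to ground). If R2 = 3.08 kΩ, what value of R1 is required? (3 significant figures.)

R1 ≈ 7.50 kΩ

Required fraction k = V_out/V_CC = 0.2912.
Rearranging, R1 = R2·(1−k)/k = 3.08 × 2.434 = 7.498 kΩ.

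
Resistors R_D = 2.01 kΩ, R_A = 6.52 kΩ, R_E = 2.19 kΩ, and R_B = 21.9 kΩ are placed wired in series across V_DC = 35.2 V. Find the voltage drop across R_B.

Total series resistance ΣR = 2.01 + 6.52 + 2.19 + 21.9 = 32.62 kΩ.
Voltage divider: V = V_DC · (21.90 / 32.62) = 35.2 × 0.6714 = 23.63 V.

V ≈ 23.6 V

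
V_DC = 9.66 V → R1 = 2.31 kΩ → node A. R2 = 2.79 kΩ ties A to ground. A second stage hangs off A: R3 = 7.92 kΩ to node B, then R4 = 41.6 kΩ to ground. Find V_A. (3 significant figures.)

Looking into the second stage from A: R3 + R4 = 49.52 kΩ appears in parallel with R2.
R2 ‖ (R3+R4) = 2.641 kΩ.
V_A = 9.66 × 2.641/(2.31 + 2.641) = 5.153 V.

V_A ≈ 5.15 V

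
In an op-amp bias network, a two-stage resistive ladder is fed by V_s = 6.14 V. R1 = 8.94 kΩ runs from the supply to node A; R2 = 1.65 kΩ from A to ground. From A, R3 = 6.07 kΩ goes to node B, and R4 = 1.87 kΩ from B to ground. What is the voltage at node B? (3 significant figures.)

The second stage (R3 + R4 = 7.940 kΩ) loads node A in parallel with R2.
Effective lower resistance at A: R2 ‖ 7.940 = 1.366 kΩ.
So V_A = 6.14 × 0.1326 = 0.8139 V.
Stage 2 is unloaded, so V_B = V_A · R4/(R3+R4) = 0.8139 × 1.87/7.940 = 0.1917 V.

V_B ≈ 0.192 V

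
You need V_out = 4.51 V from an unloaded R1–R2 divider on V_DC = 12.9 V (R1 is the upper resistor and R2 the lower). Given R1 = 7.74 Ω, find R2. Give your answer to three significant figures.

Required fraction k = V_out/V_DC = 0.3496.
Rearranging, R2 = R1·k/(1−k) = 7.74 × 0.5375 = 4.161 Ω.

R2 ≈ 4.16 Ω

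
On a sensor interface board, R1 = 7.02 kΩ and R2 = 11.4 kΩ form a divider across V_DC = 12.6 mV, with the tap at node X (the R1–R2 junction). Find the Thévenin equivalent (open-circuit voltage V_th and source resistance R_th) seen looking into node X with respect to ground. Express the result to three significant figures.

Open-circuit (no load on X): V_th = V_DC · R2/(R1 + R2) = 12.6 × 11.4/(7.020 + 11.4) = 7.798 mV.
With V_DC suppressed (replaced by a short), R_th = R1 ‖ R2 = (7.020 × 11.4)/(7.020 + 11.4) = 4.345 kΩ.

V_th ≈ 7.80 mV, R_th ≈ 4.34 kΩ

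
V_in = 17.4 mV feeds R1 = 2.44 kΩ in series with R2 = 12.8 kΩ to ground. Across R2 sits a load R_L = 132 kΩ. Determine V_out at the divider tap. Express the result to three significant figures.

The load sits in parallel with R2, giving an effective lower resistance R2' = R2·R_L/(R2+R_L) = 11.67 kΩ.
Now apply the divider: V_out = 17.4 × 0.8271 = 14.39 mV.
(Unloaded it would be 14.6 mV; the load pulls it down.)

V_out ≈ 14.4 mV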